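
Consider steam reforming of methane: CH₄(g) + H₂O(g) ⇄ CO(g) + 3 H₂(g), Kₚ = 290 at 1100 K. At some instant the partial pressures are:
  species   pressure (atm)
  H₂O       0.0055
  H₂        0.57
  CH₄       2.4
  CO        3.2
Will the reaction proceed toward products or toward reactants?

Qₚ = P(CO)·P(H₂)³ / (P(CH₄)·P(H₂O)) = (3.2)·(0.57)³ / ((2.4)·(0.0055)) = 45
Qₚ = 45 < Kₚ = 290, so the forward reaction proceeds.

in the forward direction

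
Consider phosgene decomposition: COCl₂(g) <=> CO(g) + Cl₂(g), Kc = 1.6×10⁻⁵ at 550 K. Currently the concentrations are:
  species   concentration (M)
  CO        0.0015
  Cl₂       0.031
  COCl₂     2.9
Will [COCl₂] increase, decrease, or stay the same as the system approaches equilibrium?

stay the same

Qc = [CO]·[Cl₂] / [COCl₂] = (0.0015)·(0.031) / (2.9) = 1.6×10⁻⁵
Qc = 1.6×10⁻⁵ = Kc; the system is at equilibrium.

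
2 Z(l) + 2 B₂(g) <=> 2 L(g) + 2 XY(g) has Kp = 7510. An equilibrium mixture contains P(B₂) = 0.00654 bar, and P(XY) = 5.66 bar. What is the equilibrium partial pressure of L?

(Z is a pure liquid — omitted from Kp.)
At equilibrium, Kp = P(L)²·P(XY)² / P(B₂)² = 7510.
(P(L))²·(5.66)² / (0.00654)² = 7510
P(L)² = 0.0100 ⇒ P(L) = 0.100 bar

P(L) = 0.100 bar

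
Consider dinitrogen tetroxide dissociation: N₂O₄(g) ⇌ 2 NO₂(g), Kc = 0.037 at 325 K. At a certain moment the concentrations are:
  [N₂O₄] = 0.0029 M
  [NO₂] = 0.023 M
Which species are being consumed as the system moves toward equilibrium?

Qc = [NO₂]² / [N₂O₄] = (0.023)² / (0.0029) = 0.18
Qc = 0.18 > Kc = 0.037: net reverse reaction.

NO₂ (products)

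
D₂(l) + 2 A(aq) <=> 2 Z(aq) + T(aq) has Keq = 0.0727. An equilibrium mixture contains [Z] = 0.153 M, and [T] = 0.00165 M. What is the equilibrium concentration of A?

(D₂ is a pure liquid — omitted from Keq.)
At equilibrium, Keq = [Z]²·[T] / [A]² = 0.0727.
(0.153)²·(0.00165) / ([A])² = 0.0727
[A]² = 5.31×10⁻⁴ ⇒ [A] = 0.0230 M

[A] = 0.0230 M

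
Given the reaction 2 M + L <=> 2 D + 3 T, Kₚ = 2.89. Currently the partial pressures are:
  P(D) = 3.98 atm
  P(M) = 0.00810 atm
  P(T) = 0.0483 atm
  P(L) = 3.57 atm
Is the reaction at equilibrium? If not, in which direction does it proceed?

Qₚ = P(D)²·P(T)³ / (P(M)²·P(L)) = (3.98)²·(0.0483)³ / ((0.00810)²·(3.57)) = 7.62
Qₚ = 7.62 > Kₚ = 2.89, so the reverse reaction proceeds.

reverse (toward reactants)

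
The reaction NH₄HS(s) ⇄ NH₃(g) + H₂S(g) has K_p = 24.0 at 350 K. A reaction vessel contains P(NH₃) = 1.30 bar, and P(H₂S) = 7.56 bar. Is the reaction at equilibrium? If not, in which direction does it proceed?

to the right

(NH₄HS is a pure solid — omitted from Q_p.)
Q_p = P(NH₃)·P(H₂S) = (1.30)·(7.56) = 9.83
Q_p = 9.83 < K_p = 24.0, so the forward reaction proceeds.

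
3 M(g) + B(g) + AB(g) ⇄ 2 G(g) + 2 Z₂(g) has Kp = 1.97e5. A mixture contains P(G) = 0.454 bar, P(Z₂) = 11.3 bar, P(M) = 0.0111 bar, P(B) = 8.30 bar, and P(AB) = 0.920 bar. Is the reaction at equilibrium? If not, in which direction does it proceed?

to the left

Qp = P(G)²·P(Z₂)² / (P(M)³·P(B)·P(AB)) = (0.454)²·(11.3)² / ((0.0111)³·(8.30)·(0.920)) = 2.52e6
Qp = 2.52e6 > Kp = 1.97e5, so the reverse reaction proceeds.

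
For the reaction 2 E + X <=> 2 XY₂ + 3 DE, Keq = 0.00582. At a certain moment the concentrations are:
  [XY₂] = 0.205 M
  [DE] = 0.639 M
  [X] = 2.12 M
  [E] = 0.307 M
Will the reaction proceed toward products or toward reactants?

toward reactants

Q = [XY₂]²·[DE]³ / ([E]²·[X]) = (0.205)²·(0.639)³ / ((0.307)²·(2.12)) = 0.0549
Q = 0.0549 > Keq = 0.00582, so the reverse reaction proceeds.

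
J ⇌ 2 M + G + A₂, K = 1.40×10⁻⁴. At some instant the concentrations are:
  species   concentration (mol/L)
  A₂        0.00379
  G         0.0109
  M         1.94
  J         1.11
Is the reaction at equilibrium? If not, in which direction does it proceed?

at equilibrium

Q = [M]²·[G]·[A₂] / [J] = (1.94)²·(0.0109)·(0.00379) / (1.11) = 1.40×10⁻⁴
Q = 1.40×10⁻⁴ = K, so the system is already at equilibrium.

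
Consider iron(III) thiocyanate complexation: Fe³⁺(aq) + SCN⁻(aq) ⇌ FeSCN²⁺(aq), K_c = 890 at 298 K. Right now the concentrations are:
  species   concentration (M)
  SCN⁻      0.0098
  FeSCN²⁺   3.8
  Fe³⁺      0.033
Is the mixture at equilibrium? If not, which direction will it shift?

Q_c = [FeSCN²⁺] / ([Fe³⁺]·[SCN⁻]) = (3.8) / ((0.033)·(0.0098)) = 12000
Q_c = 12000 > K_c = 890: net reverse reaction.

no; Q > K, reaction proceeds in reverse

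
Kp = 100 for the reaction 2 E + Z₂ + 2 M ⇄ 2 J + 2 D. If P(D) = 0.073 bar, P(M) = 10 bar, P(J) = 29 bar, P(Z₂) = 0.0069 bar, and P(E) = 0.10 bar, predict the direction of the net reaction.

Qp = P(J)²·P(D)² / (P(E)²·P(Z₂)·P(M)²) = (29)²·(0.073)² / ((0.10)²·(0.0069)·(10)²) = 650
Qp = 650 > Kp = 100, so the reverse reaction proceeds.

to the left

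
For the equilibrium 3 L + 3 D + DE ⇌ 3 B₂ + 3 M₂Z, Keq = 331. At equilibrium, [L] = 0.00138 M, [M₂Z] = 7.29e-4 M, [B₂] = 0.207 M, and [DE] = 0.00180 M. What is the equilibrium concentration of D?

At equilibrium, Keq = [B₂]³·[M₂Z]³ / ([L]³·[D]³·[DE]) = 331.
(0.207)³·(7.29e-4)³ / ((0.00138)³·([D])³·(0.00180)) = 331
[D]³ = 0.00219 ⇒ [D] = 0.130 M

[D] = 0.130 M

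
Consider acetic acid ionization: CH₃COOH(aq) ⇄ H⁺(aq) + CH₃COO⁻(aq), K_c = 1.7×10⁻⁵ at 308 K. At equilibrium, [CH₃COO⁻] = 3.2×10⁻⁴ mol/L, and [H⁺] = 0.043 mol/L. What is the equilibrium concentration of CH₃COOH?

[CH₃COOH] = 0.81 mol/L

At equilibrium, K_c = [H⁺]·[CH₃COO⁻] / [CH₃COOH] = 1.7×10⁻⁵.
(0.043)·(3.2×10⁻⁴) / ([CH₃COOH]) = 1.7×10⁻⁵
[CH₃COOH] = 0.809 = 0.81 mol/L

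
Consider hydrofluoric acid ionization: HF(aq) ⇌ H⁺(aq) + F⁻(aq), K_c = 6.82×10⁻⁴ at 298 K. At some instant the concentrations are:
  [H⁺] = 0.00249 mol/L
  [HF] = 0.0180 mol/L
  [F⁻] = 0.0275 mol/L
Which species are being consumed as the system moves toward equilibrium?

H⁺, F⁻ (products)

Q_c = [H⁺]·[F⁻] / [HF] = (0.00249)·(0.0275) / (0.0180) = 0.00380
Q_c = 0.00380 > K_c = 6.82×10⁻⁴: net reverse reaction.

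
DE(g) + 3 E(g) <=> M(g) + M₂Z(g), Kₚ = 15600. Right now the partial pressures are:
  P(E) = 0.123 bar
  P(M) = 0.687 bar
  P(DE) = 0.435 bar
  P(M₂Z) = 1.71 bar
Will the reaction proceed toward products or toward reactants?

in the forward direction

Qₚ = P(M)·P(M₂Z) / (P(DE)·P(E)³) = (0.687)·(1.71) / ((0.435)·(0.123)³) = 1450
Qₚ = 1450 < Kₚ = 15600, so the forward reaction proceeds.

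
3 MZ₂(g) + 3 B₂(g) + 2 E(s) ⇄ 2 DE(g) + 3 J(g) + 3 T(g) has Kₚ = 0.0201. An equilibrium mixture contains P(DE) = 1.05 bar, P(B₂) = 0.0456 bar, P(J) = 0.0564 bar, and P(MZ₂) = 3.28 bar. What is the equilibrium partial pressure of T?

P(T) = 0.698 bar

(E is a pure solid — omitted from Kₚ.)
At equilibrium, Kₚ = P(DE)²·P(J)³·P(T)³ / (P(MZ₂)³·P(B₂)³) = 0.0201.
(1.05)²·(0.0564)³·(P(T))³ / ((3.28)³·(0.0456)³) = 0.0201
P(T)³ = 0.340 ⇒ P(T) = 0.698 bar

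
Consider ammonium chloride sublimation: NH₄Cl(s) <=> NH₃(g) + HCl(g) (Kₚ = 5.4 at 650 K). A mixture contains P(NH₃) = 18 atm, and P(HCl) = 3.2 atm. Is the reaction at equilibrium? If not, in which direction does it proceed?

reverse (toward reactants)

(NH₄Cl is a pure solid — omitted from Qₚ.)
Qₚ = P(NH₃)·P(HCl) = (18)·(3.2) = 58
Qₚ = 58 > Kₚ = 5.4, so the reverse reaction proceeds.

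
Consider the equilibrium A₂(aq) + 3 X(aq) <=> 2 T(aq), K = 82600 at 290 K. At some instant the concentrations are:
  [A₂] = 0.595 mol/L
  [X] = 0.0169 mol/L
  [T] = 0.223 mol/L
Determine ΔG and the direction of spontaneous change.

ΔG = -3.77 kJ/mol; the forward reaction is spontaneous

Q = [T]² / ([A₂]·[X]³) = (0.223)² / ((0.595)·(0.0169)³) = 17300
ΔG = RT ln(Q/K) = (8.314 J mol⁻¹ K⁻¹)(290 K) × ln(17300/82600)
   = (2.411 kJ/mol)(-1.563) = -3.77 kJ/mol
ΔG < 0, so the forward reaction is spontaneous (proceeds forward).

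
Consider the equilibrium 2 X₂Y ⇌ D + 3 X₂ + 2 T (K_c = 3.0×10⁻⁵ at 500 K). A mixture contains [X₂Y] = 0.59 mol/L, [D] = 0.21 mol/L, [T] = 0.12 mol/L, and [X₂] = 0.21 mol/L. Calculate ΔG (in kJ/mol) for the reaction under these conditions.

ΔG = 4.10 kJ/mol

Q_c = [D]·[X₂]³·[T]² / [X₂Y]² = (0.21)·(0.21)³·(0.12)² / (0.59)² = 8.05×10⁻⁵
ΔG = RT ln(Q_c/K_c) = (8.314 J mol⁻¹ K⁻¹)(500 K) × ln(8.05×10⁻⁵/3.0×10⁻⁵)
   = (4.157 kJ/mol)(0.9871) = 4.10 kJ/mol
ΔG > 0, so the forward reaction is non-spontaneous (proceeds in reverse).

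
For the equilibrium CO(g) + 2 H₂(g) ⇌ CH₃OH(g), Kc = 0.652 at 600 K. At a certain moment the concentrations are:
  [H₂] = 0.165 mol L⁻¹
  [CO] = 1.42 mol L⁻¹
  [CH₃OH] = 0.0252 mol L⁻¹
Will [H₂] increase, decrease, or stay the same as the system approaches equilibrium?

stay the same

Qc = [CH₃OH] / ([CO]·[H₂]²) = (0.0252) / ((1.42)·(0.165)²) = 0.652
Qc = 0.652 = Kc; the system is at equilibrium.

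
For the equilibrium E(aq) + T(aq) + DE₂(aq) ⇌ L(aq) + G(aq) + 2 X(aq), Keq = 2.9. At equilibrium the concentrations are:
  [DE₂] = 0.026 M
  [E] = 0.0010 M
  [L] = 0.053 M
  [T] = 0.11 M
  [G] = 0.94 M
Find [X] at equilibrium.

At equilibrium, Keq = [L]·[G]·[X]² / ([E]·[T]·[DE₂]) = 2.9.
(0.053)·(0.94)·([X])² / ((0.0010)·(0.11)·(0.026)) = 2.9
[X]² = 1.66e-4 ⇒ [X] = 0.013 M

[X] = 0.013 M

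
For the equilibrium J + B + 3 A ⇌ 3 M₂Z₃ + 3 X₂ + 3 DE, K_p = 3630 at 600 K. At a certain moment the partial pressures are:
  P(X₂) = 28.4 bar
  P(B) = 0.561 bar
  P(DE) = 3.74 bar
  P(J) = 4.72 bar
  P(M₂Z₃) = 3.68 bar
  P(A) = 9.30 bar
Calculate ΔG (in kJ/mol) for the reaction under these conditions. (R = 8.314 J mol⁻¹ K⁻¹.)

Q_p = P(M₂Z₃)³·P(X₂)³·P(DE)³ / (P(J)·P(B)·P(A)³) = (3.68)³·(28.4)³·(3.74)³ / ((4.72)·(0.561)·(9.30)³) = 28000
ΔG = RT ln(Q_p/K_p) = (8.314 J mol⁻¹ K⁻¹)(600 K) × ln(28000/3630)
   = (4.988 kJ/mol)(2.043) = 10.2 kJ/mol
ΔG > 0, so the forward reaction is non-spontaneous (proceeds in reverse).

ΔG = 10.2 kJ/mol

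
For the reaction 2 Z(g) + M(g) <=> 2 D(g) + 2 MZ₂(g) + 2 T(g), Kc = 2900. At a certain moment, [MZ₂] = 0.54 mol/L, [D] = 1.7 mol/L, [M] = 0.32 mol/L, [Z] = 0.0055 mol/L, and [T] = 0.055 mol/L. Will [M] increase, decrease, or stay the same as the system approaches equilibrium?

Qc = [D]²·[MZ₂]²·[T]² / ([Z]²·[M]) = (1.7)²·(0.54)²·(0.055)² / ((0.0055)²·(0.32)) = 260
Qc = 260 < Kc = 2900: net forward reaction.
M is a reactant, so it decreases.

decrease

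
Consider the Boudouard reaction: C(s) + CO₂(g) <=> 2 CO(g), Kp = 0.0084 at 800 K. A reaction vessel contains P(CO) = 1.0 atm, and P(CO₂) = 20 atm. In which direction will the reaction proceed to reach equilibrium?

(C is a pure solid — omitted from Qp.)
Qp = P(CO)² / P(CO₂) = (1.0)² / (20) = 0.050
Qp = 0.050 > Kp = 0.0084, so the reverse reaction proceeds.

toward reactants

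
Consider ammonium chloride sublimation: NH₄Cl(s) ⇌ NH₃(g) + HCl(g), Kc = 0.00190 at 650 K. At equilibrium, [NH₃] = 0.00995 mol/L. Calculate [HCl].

[HCl] = 0.191 mol/L

(NH₄Cl is a pure solid — omitted from Kc.)
At equilibrium, Kc = [NH₃]·[HCl] = 0.00190.
(0.00995)·([HCl]) = 0.00190
[HCl] = 0.191 mol/L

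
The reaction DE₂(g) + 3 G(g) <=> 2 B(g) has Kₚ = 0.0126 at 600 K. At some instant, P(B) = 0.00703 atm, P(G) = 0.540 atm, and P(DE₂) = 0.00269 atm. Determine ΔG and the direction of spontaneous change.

ΔG = 11.1 kJ/mol; the forward reaction is non-spontaneous

Qₚ = P(B)² / (P(DE₂)·P(G)³) = (0.00703)² / ((0.00269)·(0.540)³) = 0.117
ΔG = RT ln(Qₚ/Kₚ) = (8.314 J mol⁻¹ K⁻¹)(600 K) × ln(0.117/0.0126)
   = (4.988 kJ/mol)(2.228) = 11.1 kJ/mol
ΔG > 0, so the forward reaction is non-spontaneous (proceeds in reverse).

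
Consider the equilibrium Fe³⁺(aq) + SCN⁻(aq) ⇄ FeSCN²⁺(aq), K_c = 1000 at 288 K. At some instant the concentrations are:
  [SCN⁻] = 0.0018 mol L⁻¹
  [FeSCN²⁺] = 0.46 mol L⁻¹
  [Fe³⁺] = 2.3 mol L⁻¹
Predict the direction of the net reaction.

forward (toward products)

Q_c = [FeSCN²⁺] / ([Fe³⁺]·[SCN⁻]) = (0.46) / ((2.3)·(0.0018)) = 110
Q_c = 110 < K_c = 1000, so the forward reaction proceeds.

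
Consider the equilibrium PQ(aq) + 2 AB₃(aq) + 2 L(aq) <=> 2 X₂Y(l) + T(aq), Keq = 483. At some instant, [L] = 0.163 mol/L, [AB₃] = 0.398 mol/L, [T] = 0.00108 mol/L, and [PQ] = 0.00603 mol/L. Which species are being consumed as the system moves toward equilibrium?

PQ, AB₃, L (reactants)

(X₂Y is a pure liquid — omitted from Q.)
Q = [T] / ([PQ]·[AB₃]²·[L]²) = (0.00108) / ((0.00603)·(0.398)²·(0.163)²) = 42.6
Q = 42.6 < Keq = 483: net forward reaction.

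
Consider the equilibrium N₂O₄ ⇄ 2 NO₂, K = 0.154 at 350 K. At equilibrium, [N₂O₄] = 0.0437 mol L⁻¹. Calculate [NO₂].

At equilibrium, K = [NO₂]² / [N₂O₄] = 0.154.
([NO₂])² / (0.0437) = 0.154
[NO₂]² = 0.00673 ⇒ [NO₂] = 0.0820 mol L⁻¹

[NO₂] = 0.0820 mol L⁻¹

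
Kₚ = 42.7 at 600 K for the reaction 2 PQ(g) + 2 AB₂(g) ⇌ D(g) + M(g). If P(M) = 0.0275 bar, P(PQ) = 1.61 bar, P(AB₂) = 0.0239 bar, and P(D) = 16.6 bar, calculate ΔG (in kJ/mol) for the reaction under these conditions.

ΔG = 9.86 kJ/mol

Qₚ = P(D)·P(M) / (P(PQ)²·P(AB₂)²) = (16.6)·(0.0275) / ((1.61)²·(0.0239)²) = 308
ΔG = RT ln(Qₚ/Kₚ) = (8.314 J mol⁻¹ K⁻¹)(600 K) × ln(308/42.7)
   = (4.988 kJ/mol)(1.976) = 9.86 kJ/mol
ΔG > 0, so the forward reaction is non-spontaneous (proceeds in reverse).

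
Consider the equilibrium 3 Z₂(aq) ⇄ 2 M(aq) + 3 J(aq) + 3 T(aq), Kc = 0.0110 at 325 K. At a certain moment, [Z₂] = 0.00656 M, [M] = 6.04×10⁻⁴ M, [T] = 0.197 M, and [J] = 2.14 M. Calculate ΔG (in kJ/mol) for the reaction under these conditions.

ΔG = 5.88 kJ/mol

Qc = [M]²·[J]³·[T]³ / [Z₂]³ = (6.04×10⁻⁴)²·(2.14)³·(0.197)³ / (0.00656)³ = 0.0968
ΔG = RT ln(Qc/Kc) = (8.314 J mol⁻¹ K⁻¹)(325 K) × ln(0.0968/0.0110)
   = (2.702 kJ/mol)(2.175) = 5.88 kJ/mol
ΔG > 0, so the forward reaction is non-spontaneous (proceeds in reverse).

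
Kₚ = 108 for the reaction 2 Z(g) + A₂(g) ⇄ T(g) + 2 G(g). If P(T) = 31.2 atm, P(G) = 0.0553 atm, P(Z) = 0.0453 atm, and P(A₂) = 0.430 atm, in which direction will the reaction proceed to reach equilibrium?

Qₚ = P(T)·P(G)² / (P(Z)²·P(A₂)) = (31.2)·(0.0553)² / ((0.0453)²·(0.430)) = 108
Qₚ = 108 = Kₚ, so the system is already at equilibrium.

at equilibrium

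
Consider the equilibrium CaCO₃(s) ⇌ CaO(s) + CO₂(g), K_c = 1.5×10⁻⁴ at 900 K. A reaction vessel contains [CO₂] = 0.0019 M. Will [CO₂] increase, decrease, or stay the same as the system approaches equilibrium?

(CaCO₃, CaO are pure solids — omitted from Q_c.)
Q_c = [CO₂] = 0.0019
Q_c = 0.0019 > K_c = 1.5×10⁻⁴: net reverse reaction.
CO₂ is a product, so it decreases.

decrease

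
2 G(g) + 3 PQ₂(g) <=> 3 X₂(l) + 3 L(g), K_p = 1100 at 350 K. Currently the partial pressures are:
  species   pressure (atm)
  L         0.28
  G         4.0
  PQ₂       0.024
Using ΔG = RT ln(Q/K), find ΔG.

(X₂ is a pure liquid — omitted from Q_p.)
Q_p = P(L)³ / (P(G)²·P(PQ₂)³) = (0.28)³ / ((4.0)²·(0.024)³) = 99.2
ΔG = RT ln(Q_p/K_p) = (8.314 J mol⁻¹ K⁻¹)(350 K) × ln(99.2/1100)
   = (2.910 kJ/mol)(-2.406) = -7.00 kJ/mol
ΔG < 0, so the forward reaction is spontaneous (proceeds forward).

ΔG = -7.00 kJ/mol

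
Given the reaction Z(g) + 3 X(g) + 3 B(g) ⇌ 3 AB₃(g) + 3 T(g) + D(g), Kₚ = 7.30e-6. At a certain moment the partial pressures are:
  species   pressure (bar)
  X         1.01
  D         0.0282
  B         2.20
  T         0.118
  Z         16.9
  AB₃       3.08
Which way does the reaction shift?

at equilibrium

Qₚ = P(AB₃)³·P(T)³·P(D) / (P(Z)·P(X)³·P(B)³) = (3.08)³·(0.118)³·(0.0282) / ((16.9)·(1.01)³·(2.20)³) = 7.30e-6
Qₚ = 7.30e-6 = Kₚ, so the system is already at equilibrium.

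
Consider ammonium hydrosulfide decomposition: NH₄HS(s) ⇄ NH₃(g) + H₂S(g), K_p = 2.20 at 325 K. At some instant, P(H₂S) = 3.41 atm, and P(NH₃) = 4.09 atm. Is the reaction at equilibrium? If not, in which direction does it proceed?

(NH₄HS is a pure solid — omitted from Q_p.)
Q_p = P(NH₃)·P(H₂S) = (4.09)·(3.41) = 13.9
Q_p = 13.9 > K_p = 2.20, so the reverse reaction proceeds.

reverse (toward reactants)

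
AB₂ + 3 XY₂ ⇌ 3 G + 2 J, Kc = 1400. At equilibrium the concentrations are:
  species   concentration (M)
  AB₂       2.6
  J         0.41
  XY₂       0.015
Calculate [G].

At equilibrium, Kc = [G]³·[J]² / ([AB₂]·[XY₂]³) = 1400.
([G])³·(0.41)² / ((2.6)·(0.015)³) = 1400
[G]³ = 0.0731 ⇒ [G] = 0.42 M

[G] = 0.42 M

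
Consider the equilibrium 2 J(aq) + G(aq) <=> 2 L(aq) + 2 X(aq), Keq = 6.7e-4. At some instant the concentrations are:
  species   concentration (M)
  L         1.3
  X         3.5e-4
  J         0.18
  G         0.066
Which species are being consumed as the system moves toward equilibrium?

Q = [L]²·[X]² / ([J]²·[G]) = (1.3)²·(3.5e-4)² / ((0.18)²·(0.066)) = 9.7e-5
Q = 9.7e-5 < Keq = 6.7e-4: net forward reaction.

J, G (reactants)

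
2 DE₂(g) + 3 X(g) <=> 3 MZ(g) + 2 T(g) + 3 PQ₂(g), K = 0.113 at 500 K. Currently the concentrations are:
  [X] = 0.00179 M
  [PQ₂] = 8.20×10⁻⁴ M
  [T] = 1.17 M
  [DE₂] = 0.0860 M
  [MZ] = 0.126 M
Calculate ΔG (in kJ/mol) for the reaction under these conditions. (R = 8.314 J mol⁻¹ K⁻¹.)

Q = [MZ]³·[T]²·[PQ₂]³ / ([DE₂]²·[X]³) = (0.126)³·(1.17)²·(8.20×10⁻⁴)³ / ((0.0860)²·(0.00179)³) = 0.0356
ΔG = RT ln(Q/K) = (8.314 J mol⁻¹ K⁻¹)(500 K) × ln(0.0356/0.113)
   = (4.157 kJ/mol)(-1.155) = -4.80 kJ/mol
ΔG < 0, so the forward reaction is spontaneous (proceeds forward).

ΔG = -4.80 kJ/mol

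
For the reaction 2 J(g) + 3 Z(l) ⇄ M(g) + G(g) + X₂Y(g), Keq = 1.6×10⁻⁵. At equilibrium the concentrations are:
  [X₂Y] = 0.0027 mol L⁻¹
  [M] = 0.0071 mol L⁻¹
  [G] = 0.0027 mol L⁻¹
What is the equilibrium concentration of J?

[J] = 0.057 mol L⁻¹

(Z is a pure liquid — omitted from Keq.)
At equilibrium, Keq = [M]·[G]·[X₂Y] / [J]² = 1.6×10⁻⁵.
(0.0071)·(0.0027)·(0.0027) / ([J])² = 1.6×10⁻⁵
[J]² = 0.00323 ⇒ [J] = 0.057 mol L⁻¹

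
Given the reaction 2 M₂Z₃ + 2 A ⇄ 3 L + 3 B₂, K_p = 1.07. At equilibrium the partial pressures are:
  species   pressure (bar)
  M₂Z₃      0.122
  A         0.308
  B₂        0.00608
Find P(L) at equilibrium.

P(L) = 18.9 bar

At equilibrium, K_p = P(L)³·P(B₂)³ / (P(M₂Z₃)²·P(A)²) = 1.07.
(P(L))³·(0.00608)³ / ((0.122)²·(0.308)²) = 1.07
P(L)³ = 6720 ⇒ P(L) = 18.9 bar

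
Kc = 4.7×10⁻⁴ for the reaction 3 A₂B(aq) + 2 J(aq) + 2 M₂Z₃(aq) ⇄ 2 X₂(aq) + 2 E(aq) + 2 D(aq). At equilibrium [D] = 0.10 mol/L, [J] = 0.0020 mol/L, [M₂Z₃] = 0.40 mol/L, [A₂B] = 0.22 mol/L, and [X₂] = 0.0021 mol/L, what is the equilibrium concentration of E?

At equilibrium, Kc = [X₂]²·[E]²·[D]² / ([A₂B]³·[J]²·[M₂Z₃]²) = 4.7×10⁻⁴.
(0.0021)²·([E])²·(0.10)² / ((0.22)³·(0.0020)²·(0.40)²) = 4.7×10⁻⁴
[E]² = 7.26×10⁻⁵ ⇒ [E] = 0.0085 mol/L

[E] = 0.0085 mol/L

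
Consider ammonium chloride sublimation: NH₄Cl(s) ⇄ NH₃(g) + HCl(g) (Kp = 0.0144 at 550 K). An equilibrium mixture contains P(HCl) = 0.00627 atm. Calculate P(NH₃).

(NH₄Cl is a pure solid — omitted from Kp.)
At equilibrium, Kp = P(NH₃)·P(HCl) = 0.0144.
(P(NH₃))·(0.00627) = 0.0144
P(NH₃) = 2.30 atm

P(NH₃) = 2.30 atm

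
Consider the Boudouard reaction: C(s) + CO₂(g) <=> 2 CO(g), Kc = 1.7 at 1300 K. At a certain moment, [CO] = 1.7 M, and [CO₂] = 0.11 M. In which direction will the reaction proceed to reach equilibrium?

reverse (toward reactants)

(C is a pure solid — omitted from Qc.)
Qc = [CO]² / [CO₂] = (1.7)² / (0.11) = 26
Qc = 26 > Kc = 1.7, so the reverse reaction proceeds.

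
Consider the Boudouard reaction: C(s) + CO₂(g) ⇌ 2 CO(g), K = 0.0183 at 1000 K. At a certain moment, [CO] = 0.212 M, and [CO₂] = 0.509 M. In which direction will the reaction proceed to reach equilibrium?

(C is a pure solid — omitted from Q.)
Q = [CO]² / [CO₂] = (0.212)² / (0.509) = 0.0883
Q = 0.0883 > K = 0.0183, so the reverse reaction proceeds.

in the reverse direction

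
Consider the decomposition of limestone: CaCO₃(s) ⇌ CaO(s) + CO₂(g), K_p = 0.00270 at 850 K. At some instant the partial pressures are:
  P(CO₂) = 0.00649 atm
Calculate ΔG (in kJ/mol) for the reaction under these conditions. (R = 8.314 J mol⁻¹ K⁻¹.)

(CaCO₃, CaO are pure solids — omitted from Q_p.)
Q_p = P(CO₂) = 0.00649
ΔG = RT ln(Q_p/K_p) = (8.314 J mol⁻¹ K⁻¹)(850 K) × ln(0.00649/0.00270)
   = (7.067 kJ/mol)(0.8770) = 6.20 kJ/mol
ΔG > 0, so the forward reaction is non-spontaneous (proceeds in reverse).

ΔG = 6.20 kJ/mol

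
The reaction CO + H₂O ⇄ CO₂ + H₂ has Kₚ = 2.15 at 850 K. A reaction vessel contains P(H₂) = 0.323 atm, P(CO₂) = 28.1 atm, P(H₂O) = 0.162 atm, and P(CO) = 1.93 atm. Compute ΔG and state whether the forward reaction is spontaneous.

Qₚ = P(CO₂)·P(H₂) / (P(CO)·P(H₂O)) = (28.1)·(0.323) / ((1.93)·(0.162)) = 29.0
ΔG = RT ln(Qₚ/Kₚ) = (8.314 J mol⁻¹ K⁻¹)(850 K) × ln(29.0/2.15)
   = (7.067 kJ/mol)(2.602) = 18.4 kJ/mol
ΔG > 0, so the forward reaction is non-spontaneous (proceeds in reverse).

ΔG = 18.4 kJ/mol; the forward reaction is non-spontaneous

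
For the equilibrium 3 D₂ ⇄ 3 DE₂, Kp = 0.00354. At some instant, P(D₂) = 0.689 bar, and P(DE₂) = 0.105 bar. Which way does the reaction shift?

no net change (already at equilibrium)

Qp = P(DE₂)³ / P(D₂)³ = (0.105)³ / (0.689)³ = 0.00354
Qp = 0.00354 = Kp, so the system is already at equilibrium.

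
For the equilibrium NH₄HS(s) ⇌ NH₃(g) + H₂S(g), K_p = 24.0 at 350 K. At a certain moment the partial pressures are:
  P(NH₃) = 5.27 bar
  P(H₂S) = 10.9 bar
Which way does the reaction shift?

(NH₄HS is a pure solid — omitted from Q_p.)
Q_p = P(NH₃)·P(H₂S) = (5.27)·(10.9) = 57.4
Q_p = 57.4 > K_p = 24.0, so the reverse reaction proceeds.

reverse (toward reactants)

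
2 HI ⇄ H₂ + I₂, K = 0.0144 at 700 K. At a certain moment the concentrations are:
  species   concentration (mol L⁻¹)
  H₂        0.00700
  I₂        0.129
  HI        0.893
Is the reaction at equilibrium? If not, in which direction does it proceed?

Q = [H₂]·[I₂] / [HI]² = (0.00700)·(0.129) / (0.893)² = 0.00113
Q = 0.00113 < K = 0.0144, so the forward reaction proceeds.

forward (toward products)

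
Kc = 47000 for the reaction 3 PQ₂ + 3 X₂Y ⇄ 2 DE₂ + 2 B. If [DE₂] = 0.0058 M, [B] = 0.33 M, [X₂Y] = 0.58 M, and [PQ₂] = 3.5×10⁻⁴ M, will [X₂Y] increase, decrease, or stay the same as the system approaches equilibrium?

increase

Qc = [DE₂]²·[B]² / ([PQ₂]³·[X₂Y]³) = (0.0058)²·(0.33)² / ((3.5×10⁻⁴)³·(0.58)³) = 4.4×10⁵
Qc = 4.4×10⁵ > Kc = 47000: net reverse reaction.
X₂Y is a reactant, so it increases.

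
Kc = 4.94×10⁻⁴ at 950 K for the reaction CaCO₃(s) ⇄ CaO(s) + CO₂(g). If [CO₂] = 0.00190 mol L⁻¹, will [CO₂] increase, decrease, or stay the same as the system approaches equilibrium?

(CaCO₃, CaO are pure solids — omitted from Qc.)
Qc = [CO₂] = 0.00190
Qc = 0.00190 > Kc = 4.94×10⁻⁴: net reverse reaction.
CO₂ is a product, so it decreases.

decrease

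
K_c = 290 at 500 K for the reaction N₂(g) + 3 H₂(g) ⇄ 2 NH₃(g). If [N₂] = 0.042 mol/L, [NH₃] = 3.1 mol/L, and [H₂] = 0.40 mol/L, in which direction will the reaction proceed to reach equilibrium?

in the reverse direction

Q_c = [NH₃]² / ([N₂]·[H₂]³) = (3.1)² / ((0.042)·(0.40)³) = 3600
Q_c = 3600 > K_c = 290, so the reverse reaction proceeds.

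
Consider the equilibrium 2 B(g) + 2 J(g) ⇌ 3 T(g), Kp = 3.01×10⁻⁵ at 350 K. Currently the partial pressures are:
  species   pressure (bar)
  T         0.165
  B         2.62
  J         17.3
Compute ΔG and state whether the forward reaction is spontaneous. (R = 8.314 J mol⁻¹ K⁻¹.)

ΔG = -7.63 kJ/mol; the forward reaction is spontaneous

Qp = P(T)³ / (P(B)²·P(J)²) = (0.165)³ / ((2.62)²·(17.3)²) = 2.19×10⁻⁶
ΔG = RT ln(Qp/Kp) = (8.314 J mol⁻¹ K⁻¹)(350 K) × ln(2.19×10⁻⁶/3.01×10⁻⁵)
   = (2.910 kJ/mol)(-2.621) = -7.63 kJ/mol
ΔG < 0, so the forward reaction is spontaneous (proceeds forward).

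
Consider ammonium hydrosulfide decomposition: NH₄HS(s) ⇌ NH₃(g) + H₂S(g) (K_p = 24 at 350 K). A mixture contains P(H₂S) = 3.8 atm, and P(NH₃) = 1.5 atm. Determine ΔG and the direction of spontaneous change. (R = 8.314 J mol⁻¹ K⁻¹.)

ΔG = -4.18 kJ/mol; the forward reaction is spontaneous

(NH₄HS is a pure solid — omitted from Q_p.)
Q_p = P(NH₃)·P(H₂S) = (1.5)·(3.8) = 5.70
ΔG = RT ln(Q_p/K_p) = (8.314 J mol⁻¹ K⁻¹)(350 K) × ln(5.70/24)
   = (2.910 kJ/mol)(-1.438) = -4.18 kJ/mol
ΔG < 0, so the forward reaction is spontaneous (proceeds forward).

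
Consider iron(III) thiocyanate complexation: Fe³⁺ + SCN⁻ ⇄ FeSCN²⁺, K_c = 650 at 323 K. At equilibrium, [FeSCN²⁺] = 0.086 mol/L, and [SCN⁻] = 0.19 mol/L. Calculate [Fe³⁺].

[Fe³⁺] = 7.0×10⁻⁴ mol/L

At equilibrium, K_c = [FeSCN²⁺] / ([Fe³⁺]·[SCN⁻]) = 650.
(0.086) / (([Fe³⁺])·(0.19)) = 650
[Fe³⁺] = 6.96×10⁻⁴ = 7.0×10⁻⁴ mol/L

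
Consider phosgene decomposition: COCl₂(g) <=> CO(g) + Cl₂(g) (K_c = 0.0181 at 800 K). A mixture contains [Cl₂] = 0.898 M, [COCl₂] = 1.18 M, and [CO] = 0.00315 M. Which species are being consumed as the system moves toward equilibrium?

Q_c = [CO]·[Cl₂] / [COCl₂] = (0.00315)·(0.898) / (1.18) = 0.00240
Q_c = 0.00240 < K_c = 0.0181: net forward reaction.

COCl₂ (reactants)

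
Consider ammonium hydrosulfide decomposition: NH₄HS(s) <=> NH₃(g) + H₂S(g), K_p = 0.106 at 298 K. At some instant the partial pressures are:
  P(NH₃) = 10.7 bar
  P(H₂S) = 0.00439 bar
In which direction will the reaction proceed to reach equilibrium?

(NH₄HS is a pure solid — omitted from Q_p.)
Q_p = P(NH₃)·P(H₂S) = (10.7)·(0.00439) = 0.0470
Q_p = 0.0470 < K_p = 0.106, so the forward reaction proceeds.

to the right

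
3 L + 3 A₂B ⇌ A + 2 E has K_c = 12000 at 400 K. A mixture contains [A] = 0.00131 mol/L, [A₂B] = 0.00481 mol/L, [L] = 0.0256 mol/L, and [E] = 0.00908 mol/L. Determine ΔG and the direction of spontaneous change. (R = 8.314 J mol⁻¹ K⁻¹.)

ΔG = 5.23 kJ/mol; the forward reaction is non-spontaneous

Q_c = [A]·[E]² / ([L]³·[A₂B]³) = (0.00131)·(0.00908)² / ((0.0256)³·(0.00481)³) = 57800
ΔG = RT ln(Q_c/K_c) = (8.314 J mol⁻¹ K⁻¹)(400 K) × ln(57800/12000)
   = (3.326 kJ/mol)(1.572) = 5.23 kJ/mol
ΔG > 0, so the forward reaction is non-spontaneous (proceeds in reverse).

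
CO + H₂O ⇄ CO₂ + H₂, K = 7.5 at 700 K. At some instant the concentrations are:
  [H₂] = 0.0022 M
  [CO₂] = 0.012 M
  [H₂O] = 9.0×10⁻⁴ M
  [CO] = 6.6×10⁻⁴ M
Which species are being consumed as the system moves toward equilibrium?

Q = [CO₂]·[H₂] / ([CO]·[H₂O]) = (0.012)·(0.0022) / ((6.6×10⁻⁴)·(9.0×10⁻⁴)) = 44
Q = 44 > K = 7.5: net reverse reaction.

CO₂, H₂ (products)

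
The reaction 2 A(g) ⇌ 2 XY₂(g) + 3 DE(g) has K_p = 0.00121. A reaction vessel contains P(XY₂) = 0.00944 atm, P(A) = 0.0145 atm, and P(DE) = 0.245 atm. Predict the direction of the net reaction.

Q_p = P(XY₂)²·P(DE)³ / P(A)² = (0.00944)²·(0.245)³ / (0.0145)² = 0.00623
Q_p = 0.00623 > K_p = 0.00121, so the reverse reaction proceeds.

to the left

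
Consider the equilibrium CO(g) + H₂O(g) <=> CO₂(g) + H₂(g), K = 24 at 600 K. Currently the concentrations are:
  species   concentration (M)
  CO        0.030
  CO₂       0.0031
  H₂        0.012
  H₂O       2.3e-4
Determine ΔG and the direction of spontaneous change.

ΔG = -7.45 kJ/mol; the forward reaction is spontaneous

Q = [CO₂]·[H₂] / ([CO]·[H₂O]) = (0.0031)·(0.012) / ((0.030)·(2.3e-4)) = 5.39
ΔG = RT ln(Q/K) = (8.314 J mol⁻¹ K⁻¹)(600 K) × ln(5.39/24)
   = (4.988 kJ/mol)(-1.494) = -7.45 kJ/mol
ΔG < 0, so the forward reaction is spontaneous (proceeds forward).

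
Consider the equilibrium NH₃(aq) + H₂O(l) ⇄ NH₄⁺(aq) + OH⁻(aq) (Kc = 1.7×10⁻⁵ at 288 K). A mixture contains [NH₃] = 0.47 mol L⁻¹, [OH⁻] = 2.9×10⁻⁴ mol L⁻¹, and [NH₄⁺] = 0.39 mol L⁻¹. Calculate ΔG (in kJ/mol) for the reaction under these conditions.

(H₂O is a pure liquid — omitted from Qc.)
Qc = [NH₄⁺]·[OH⁻] / [NH₃] = (0.39)·(2.9×10⁻⁴) / (0.47) = 2.41×10⁻⁴
ΔG = RT ln(Qc/Kc) = (8.314 J mol⁻¹ K⁻¹)(288 K) × ln(2.41×10⁻⁴/1.7×10⁻⁵)
   = (2.394 kJ/mol)(2.652) = 6.35 kJ/mol
ΔG > 0, so the forward reaction is non-spontaneous (proceeds in reverse).

ΔG = 6.35 kJ/mol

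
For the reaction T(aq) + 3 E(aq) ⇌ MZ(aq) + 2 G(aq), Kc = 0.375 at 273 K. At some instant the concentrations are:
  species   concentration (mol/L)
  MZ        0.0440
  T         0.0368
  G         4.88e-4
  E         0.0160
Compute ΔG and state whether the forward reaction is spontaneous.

ΔG = -3.83 kJ/mol; the forward reaction is spontaneous

Qc = [MZ]·[G]² / ([T]·[E]³) = (0.0440)·(4.88e-4)² / ((0.0368)·(0.0160)³) = 0.0695
ΔG = RT ln(Qc/Kc) = (8.314 J mol⁻¹ K⁻¹)(273 K) × ln(0.0695/0.375)
   = (2.270 kJ/mol)(-1.686) = -3.83 kJ/mol
ΔG < 0, so the forward reaction is spontaneous (proceeds forward).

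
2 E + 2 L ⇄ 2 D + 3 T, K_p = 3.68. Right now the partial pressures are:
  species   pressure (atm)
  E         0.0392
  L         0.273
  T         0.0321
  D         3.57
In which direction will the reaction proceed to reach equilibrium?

Q_p = P(D)²·P(T)³ / (P(E)²·P(L)²) = (3.57)²·(0.0321)³ / ((0.0392)²·(0.273)²) = 3.68
Q_p = 3.68 = K_p, so the system is already at equilibrium.

no net change (already at equilibrium)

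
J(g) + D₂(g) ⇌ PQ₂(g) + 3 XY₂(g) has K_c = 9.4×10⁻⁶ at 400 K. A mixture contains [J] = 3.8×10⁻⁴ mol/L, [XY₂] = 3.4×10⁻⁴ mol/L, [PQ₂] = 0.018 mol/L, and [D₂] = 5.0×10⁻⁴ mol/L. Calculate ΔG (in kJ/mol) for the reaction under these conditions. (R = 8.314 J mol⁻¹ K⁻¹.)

ΔG = -3.08 kJ/mol

Q_c = [PQ₂]·[XY₂]³ / ([J]·[D₂]) = (0.018)·(3.4×10⁻⁴)³ / ((3.8×10⁻⁴)·(5.0×10⁻⁴)) = 3.72×10⁻⁶
ΔG = RT ln(Q_c/K_c) = (8.314 J mol⁻¹ K⁻¹)(400 K) × ln(3.72×10⁻⁶/9.4×10⁻⁶)
   = (3.326 kJ/mol)(-0.9270) = -3.08 kJ/mol
ΔG < 0, so the forward reaction is spontaneous (proceeds forward).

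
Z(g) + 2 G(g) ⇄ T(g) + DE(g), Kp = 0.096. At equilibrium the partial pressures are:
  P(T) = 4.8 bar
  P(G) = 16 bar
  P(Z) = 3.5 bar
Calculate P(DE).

P(DE) = 18 bar

At equilibrium, Kp = P(T)·P(DE) / (P(Z)·P(G)²) = 0.096.
(4.8)·(P(DE)) / ((3.5)·(16)²) = 0.096
P(DE) = 17.9 = 18 bar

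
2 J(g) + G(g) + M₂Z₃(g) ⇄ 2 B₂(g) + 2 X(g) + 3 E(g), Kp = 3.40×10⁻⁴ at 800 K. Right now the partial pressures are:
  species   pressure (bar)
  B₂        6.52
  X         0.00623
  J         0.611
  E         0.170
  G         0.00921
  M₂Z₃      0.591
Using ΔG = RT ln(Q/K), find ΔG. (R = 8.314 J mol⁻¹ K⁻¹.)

Qp = P(B₂)²·P(X)²·P(E)³ / (P(J)²·P(G)·P(M₂Z₃)) = (6.52)²·(0.00623)²·(0.170)³ / ((0.611)²·(0.00921)·(0.591)) = 0.00399
ΔG = RT ln(Qp/Kp) = (8.314 J mol⁻¹ K⁻¹)(800 K) × ln(0.00399/3.40×10⁻⁴)
   = (6.651 kJ/mol)(2.463) = 16.4 kJ/mol
ΔG > 0, so the forward reaction is non-spontaneous (proceeds in reverse).

ΔG = 16.4 kJ/mol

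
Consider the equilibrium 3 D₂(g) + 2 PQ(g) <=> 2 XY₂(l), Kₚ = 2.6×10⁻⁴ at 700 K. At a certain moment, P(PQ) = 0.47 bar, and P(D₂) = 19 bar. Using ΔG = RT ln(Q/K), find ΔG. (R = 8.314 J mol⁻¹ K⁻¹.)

ΔG = 5.42 kJ/mol

(XY₂ is a pure liquid — omitted from Qₚ.)
Qₚ = 1 / (P(D₂)³·P(PQ)²) = 1 / ((19)³·(0.47)²) = 6.60×10⁻⁴
ΔG = RT ln(Qₚ/Kₚ) = (8.314 J mol⁻¹ K⁻¹)(700 K) × ln(6.60×10⁻⁴/2.6×10⁻⁴)
   = (5.820 kJ/mol)(0.9316) = 5.42 kJ/mol
ΔG > 0, so the forward reaction is non-spontaneous (proceeds in reverse).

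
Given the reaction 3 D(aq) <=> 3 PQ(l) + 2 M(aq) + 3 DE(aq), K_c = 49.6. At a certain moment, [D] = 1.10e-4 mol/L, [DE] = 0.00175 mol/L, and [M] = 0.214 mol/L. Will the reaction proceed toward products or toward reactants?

(PQ is a pure liquid — omitted from Q_c.)
Q_c = [M]²·[DE]³ / [D]³ = (0.214)²·(0.00175)³ / (1.10e-4)³ = 184
Q_c = 184 > K_c = 49.6, so the reverse reaction proceeds.

to the left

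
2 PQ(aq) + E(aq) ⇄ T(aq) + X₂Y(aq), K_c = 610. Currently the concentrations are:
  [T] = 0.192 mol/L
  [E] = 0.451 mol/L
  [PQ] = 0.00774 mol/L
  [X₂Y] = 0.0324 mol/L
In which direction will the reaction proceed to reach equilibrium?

Q_c = [T]·[X₂Y] / ([PQ]²·[E]) = (0.192)·(0.0324) / ((0.00774)²·(0.451)) = 230
Q_c = 230 < K_c = 610, so the forward reaction proceeds.

in the forward direction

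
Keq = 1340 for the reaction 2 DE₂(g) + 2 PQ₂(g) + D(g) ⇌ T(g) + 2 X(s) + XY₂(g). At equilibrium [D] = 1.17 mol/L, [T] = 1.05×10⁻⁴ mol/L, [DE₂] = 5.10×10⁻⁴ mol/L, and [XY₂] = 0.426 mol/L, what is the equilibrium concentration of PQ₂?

(X is a pure solid — omitted from Keq.)
At equilibrium, Keq = [T]·[XY₂] / ([DE₂]²·[PQ₂]²·[D]) = 1340.
(1.05×10⁻⁴)·(0.426) / ((5.10×10⁻⁴)²·([PQ₂])²·(1.17)) = 1340
[PQ₂]² = 0.110 ⇒ [PQ₂] = 0.331 mol/L

[PQ₂] = 0.331 mol/L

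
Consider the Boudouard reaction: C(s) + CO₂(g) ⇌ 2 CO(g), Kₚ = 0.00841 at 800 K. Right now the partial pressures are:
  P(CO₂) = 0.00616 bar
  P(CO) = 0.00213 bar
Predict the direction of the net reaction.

(C is a pure solid — omitted from Qₚ.)
Qₚ = P(CO)² / P(CO₂) = (0.00213)² / (0.00616) = 7.37×10⁻⁴
Qₚ = 7.37×10⁻⁴ < Kₚ = 0.00841, so the forward reaction proceeds.

to the right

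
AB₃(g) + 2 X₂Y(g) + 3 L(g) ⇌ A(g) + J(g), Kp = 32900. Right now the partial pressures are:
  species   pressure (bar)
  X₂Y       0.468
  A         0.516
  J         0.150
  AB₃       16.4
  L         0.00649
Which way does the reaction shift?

reverse (toward reactants)

Qp = P(A)·P(J) / (P(AB₃)·P(X₂Y)²·P(L)³) = (0.516)·(0.150) / ((16.4)·(0.468)²·(0.00649)³) = 78800
Qp = 78800 > Kp = 32900, so the reverse reaction proceeds.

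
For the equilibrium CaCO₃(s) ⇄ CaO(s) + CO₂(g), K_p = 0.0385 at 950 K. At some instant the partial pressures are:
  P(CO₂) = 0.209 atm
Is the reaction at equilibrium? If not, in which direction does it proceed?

(CaCO₃, CaO are pure solids — omitted from Q_p.)
Q_p = P(CO₂) = 0.209
Q_p = 0.209 > K_p = 0.0385, so the reverse reaction proceeds.

in the reverse direction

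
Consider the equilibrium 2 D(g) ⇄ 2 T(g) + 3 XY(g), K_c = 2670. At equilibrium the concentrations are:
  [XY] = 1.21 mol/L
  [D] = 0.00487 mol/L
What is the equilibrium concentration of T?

At equilibrium, K_c = [T]²·[XY]³ / [D]² = 2670.
([T])²·(1.21)³ / (0.00487)² = 2670
[T]² = 0.0357 ⇒ [T] = 0.189 mol/L

[T] = 0.189 mol/L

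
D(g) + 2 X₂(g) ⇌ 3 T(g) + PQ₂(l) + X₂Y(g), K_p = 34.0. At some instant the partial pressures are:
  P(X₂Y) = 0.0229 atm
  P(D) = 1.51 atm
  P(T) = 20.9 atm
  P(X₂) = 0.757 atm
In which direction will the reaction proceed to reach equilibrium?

toward reactants

(PQ₂ is a pure liquid — omitted from Q_p.)
Q_p = P(T)³·P(X₂Y) / (P(D)·P(X₂)²) = (20.9)³·(0.0229) / ((1.51)·(0.757)²) = 242
Q_p = 242 > K_p = 34.0, so the reverse reaction proceeds.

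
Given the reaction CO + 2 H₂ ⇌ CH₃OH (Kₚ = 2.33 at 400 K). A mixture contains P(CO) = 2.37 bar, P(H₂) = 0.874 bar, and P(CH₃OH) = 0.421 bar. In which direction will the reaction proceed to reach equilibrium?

to the right

Qₚ = P(CH₃OH) / (P(CO)·P(H₂)²) = (0.421) / ((2.37)·(0.874)²) = 0.233
Qₚ = 0.233 < Kₚ = 2.33, so the forward reaction proceeds.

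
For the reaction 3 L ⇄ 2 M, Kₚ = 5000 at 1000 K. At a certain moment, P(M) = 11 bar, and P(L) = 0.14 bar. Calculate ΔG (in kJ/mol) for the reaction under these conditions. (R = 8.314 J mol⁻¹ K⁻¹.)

ΔG = 18.1 kJ/mol

Qₚ = P(M)² / P(L)³ = (11)² / (0.14)³ = 44100
ΔG = RT ln(Qₚ/Kₚ) = (8.314 J mol⁻¹ K⁻¹)(1000 K) × ln(44100/5000)
   = (8.314 kJ/mol)(2.177) = 18.1 kJ/mol
ΔG > 0, so the forward reaction is non-spontaneous (proceeds in reverse).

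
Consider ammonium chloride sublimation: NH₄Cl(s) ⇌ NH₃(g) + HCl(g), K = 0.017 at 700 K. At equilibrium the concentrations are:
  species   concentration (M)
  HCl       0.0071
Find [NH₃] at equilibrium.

[NH₃] = 2.4 M

(NH₄Cl is a pure solid — omitted from K.)
At equilibrium, K = [NH₃]·[HCl] = 0.017.
([NH₃])·(0.0071) = 0.017
[NH₃] = 2.39 = 2.4 M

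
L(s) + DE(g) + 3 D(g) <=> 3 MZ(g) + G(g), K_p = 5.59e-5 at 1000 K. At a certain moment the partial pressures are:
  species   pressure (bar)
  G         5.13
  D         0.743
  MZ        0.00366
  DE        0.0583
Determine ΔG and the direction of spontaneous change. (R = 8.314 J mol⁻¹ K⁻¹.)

(L is a pure solid — omitted from Q_p.)
Q_p = P(MZ)³·P(G) / (P(DE)·P(D)³) = (0.00366)³·(5.13) / ((0.0583)·(0.743)³) = 1.05e-5
ΔG = RT ln(Q_p/K_p) = (8.314 J mol⁻¹ K⁻¹)(1000 K) × ln(1.05e-5/5.59e-5)
   = (8.314 kJ/mol)(-1.672) = -13.9 kJ/mol
ΔG < 0, so the forward reaction is spontaneous (proceeds forward).

ΔG = -13.9 kJ/mol; the forward reaction is spontaneous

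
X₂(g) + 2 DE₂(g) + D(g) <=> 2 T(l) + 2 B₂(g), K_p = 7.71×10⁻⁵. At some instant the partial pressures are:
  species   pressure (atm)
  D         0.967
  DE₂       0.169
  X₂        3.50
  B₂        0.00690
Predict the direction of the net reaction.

toward reactants

(T is a pure liquid — omitted from Q_p.)
Q_p = P(B₂)² / (P(X₂)·P(DE₂)²·P(D)) = (0.00690)² / ((3.50)·(0.169)²·(0.967)) = 4.93×10⁻⁴
Q_p = 4.93×10⁻⁴ > K_p = 7.71×10⁻⁵, so the reverse reaction proceeds.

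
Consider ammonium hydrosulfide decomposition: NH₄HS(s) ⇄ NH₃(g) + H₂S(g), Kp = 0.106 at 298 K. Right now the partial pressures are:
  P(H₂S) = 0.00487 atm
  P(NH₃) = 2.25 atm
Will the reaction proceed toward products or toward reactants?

toward products

(NH₄HS is a pure solid — omitted from Qp.)
Qp = P(NH₃)·P(H₂S) = (2.25)·(0.00487) = 0.0110
Qp = 0.0110 < Kp = 0.106, so the forward reaction proceeds.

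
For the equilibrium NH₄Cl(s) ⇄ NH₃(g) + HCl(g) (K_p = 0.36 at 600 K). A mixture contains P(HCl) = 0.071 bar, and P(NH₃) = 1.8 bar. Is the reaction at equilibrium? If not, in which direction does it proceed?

(NH₄Cl is a pure solid — omitted from Q_p.)
Q_p = P(NH₃)·P(HCl) = (1.8)·(0.071) = 0.13
Q_p = 0.13 < K_p = 0.36, so the forward reaction proceeds.

toward products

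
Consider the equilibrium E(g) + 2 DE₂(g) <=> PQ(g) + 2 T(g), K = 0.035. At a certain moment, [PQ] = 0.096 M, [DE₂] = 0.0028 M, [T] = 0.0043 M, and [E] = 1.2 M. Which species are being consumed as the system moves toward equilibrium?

Q = [PQ]·[T]² / ([E]·[DE₂]²) = (0.096)·(0.0043)² / ((1.2)·(0.0028)²) = 0.19
Q = 0.19 > K = 0.035: net reverse reaction.

PQ, T (products)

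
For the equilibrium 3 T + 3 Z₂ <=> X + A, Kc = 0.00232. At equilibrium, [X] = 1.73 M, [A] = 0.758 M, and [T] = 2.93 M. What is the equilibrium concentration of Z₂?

[Z₂] = 2.82 M

At equilibrium, Kc = [X]·[A] / ([T]³·[Z₂]³) = 0.00232.
(1.73)·(0.758) / ((2.93)³·([Z₂])³) = 0.00232
[Z₂]³ = 22.5 ⇒ [Z₂] = 2.82 M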